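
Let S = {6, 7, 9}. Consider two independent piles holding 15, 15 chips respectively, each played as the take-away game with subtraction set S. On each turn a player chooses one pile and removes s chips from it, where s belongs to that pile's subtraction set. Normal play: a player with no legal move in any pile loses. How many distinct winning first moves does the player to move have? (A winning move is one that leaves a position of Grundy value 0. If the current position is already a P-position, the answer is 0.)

All piles use S = {6, 7, 9}:
G(0) = 0
G(1) = mex{} = 0
G(2) = mex{} = 0
G(3) = mex{} = 0
G(4) = mex{} = 0
G(5) = mex{} = 0
G(6) = mex{0} = 1
G(7) = mex{0,0} = 1
G(8) = mex{0,0} = 1
G(9) = mex{0,0,0} = 1
G(10) = mex{0,0,0} = 1
G(11) = mex{0,0,0} = 1
G(12) = mex{1,0,0} = 2
G(13) = mex{1,1,0} = 2
G(14) = mex{1,1,0} = 2
G(15) = mex{1,1,1} = 0
Pile A: G(15) = 0.
Pile B: G(15) = 0.
Combined Grundy value = 0 ⊕ 0 = 0.
A winning move leaves total XOR = 0, i.e. changes one component's Grundy value g to g ⊕ X where X is the current total.
Pile A: target g' = 0⊕0 = 0, but every legal move changes the Grundy value (mex property), so 0 moves.
Pile B: target g' = 0⊕0 = 0, but every legal move changes the Grundy value (mex property), so 0 moves.

0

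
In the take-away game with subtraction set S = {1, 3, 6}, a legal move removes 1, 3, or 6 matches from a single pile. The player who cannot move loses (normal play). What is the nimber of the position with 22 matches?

0

n :  0  1  2  3  4  5  6  7  8  9 10 11 12 13 14 15 16 17 18 19 20 21 22
G :  0  1  0  1  0  1  2  3  2  0  1  0  1  0  1  2  3  2  0  1  0  1  0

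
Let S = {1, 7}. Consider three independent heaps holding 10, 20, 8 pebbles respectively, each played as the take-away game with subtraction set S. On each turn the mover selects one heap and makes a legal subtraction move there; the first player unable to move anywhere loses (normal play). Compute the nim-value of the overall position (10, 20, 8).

All heaps use S = {1, 7}:
G(0) = 0
G(1) = mex{0} = 1
G(2) = mex{1} = 0
G(3) = mex{0} = 1
G(4) = mex{1} = 0
G(5) = mex{0} = 1
G(6) = mex{1} = 0
G(7) = mex{0,0} = 1
G(8) = mex{1,1} = 0
G(9) = mex{0,0} = 1
G(10) = mex{1,1} = 0
G(11) = mex{0,0} = 1
G(12) = mex{1,1} = 0
G(13) = mex{0,0} = 1
G(14) = mex{1,1} = 0
G(15) = mex{0,0} = 1
G(16) = mex{1,1} = 0
G(17) = mex{0,0} = 1
G(18) = mex{1,1} = 0
G(19) = mex{0,0} = 1
G(20) = mex{1,1} = 0
Heap A: G(10) = 0.
Heap B: G(20) = 0.
Heap C: G(8) = 0.
Combined Grundy value = 0 ⊕ 0 ⊕ 0 = 0.

0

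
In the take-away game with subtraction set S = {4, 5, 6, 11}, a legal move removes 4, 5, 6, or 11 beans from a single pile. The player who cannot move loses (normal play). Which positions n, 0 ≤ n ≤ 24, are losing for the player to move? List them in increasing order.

n :  0  1  2  3  4  5  6  7  8  9 10 11 12 13 14 15 16 17 18 19 20 21 22 23 24
G :  0  0  0  0  1  1  1  1  2  2  0  2  3  3  1  3  4  0  0  0  0  1  1  1  1
P-positions are exactly the n with G(n) = 0.

0, 1, 2, 3, 10, 17, 18, 19, 20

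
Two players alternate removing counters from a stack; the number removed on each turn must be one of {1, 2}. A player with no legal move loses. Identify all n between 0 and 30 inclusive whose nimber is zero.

0, 3, 6, 9, 12, 15, 18, 21, 24, 27, 30

n :  0  1  2  3  4  5  6  7  8  9 10 11 12 13 14 15 16 17 18 19 20 21 22 23 24 25 26 27 28 29 30
G :  0  1  2  0  1  2  0  1  2  0  1  2  0  1  2  0  1  2  0  1  2  0  1  2  0  1  2  0  1  2  0
P-positions are exactly the n with G(n) = 0.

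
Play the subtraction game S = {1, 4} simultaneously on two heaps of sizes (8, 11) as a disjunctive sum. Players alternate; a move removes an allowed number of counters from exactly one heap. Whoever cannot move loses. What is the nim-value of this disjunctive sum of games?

All heaps use S = {1, 4}:
G(0) = 0
G(1) = mex{0} = 1
G(2) = mex{1} = 0
G(3) = mex{0} = 1
G(4) = mex{1,0} = 2
G(5) = mex{2,1} = 0
G(6) = mex{0,0} = 1
G(7) = mex{1,1} = 0
G(8) = mex{0,2} = 1
G(9) = mex{1,0} = 2
G(10) = mex{2,1} = 0
G(11) = mex{0,0} = 1
Heap A: G(8) = 1.
Heap B: G(11) = 1.
Combined Grundy value = 1 ⊕ 1 = 0.

0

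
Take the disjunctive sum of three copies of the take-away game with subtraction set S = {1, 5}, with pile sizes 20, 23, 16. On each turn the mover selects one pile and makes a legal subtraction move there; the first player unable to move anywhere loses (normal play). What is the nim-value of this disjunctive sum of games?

1

All piles use S = {1, 5}:
n :  0  1  2  3  4  5  6  7  8  9 10 11 12 13 14 15 16 17 18 19 20 21 22 23
G :  0  1  0  1  0  1  0  1  0  1  0  1  0  1  0  1  0  1  0  1  0  1  0  1
Pile A: G(20) = 0.
Pile B: G(23) = 1.
Pile C: G(16) = 0.
Combined Grundy value = 0 ⊕ 1 ⊕ 0 = 1.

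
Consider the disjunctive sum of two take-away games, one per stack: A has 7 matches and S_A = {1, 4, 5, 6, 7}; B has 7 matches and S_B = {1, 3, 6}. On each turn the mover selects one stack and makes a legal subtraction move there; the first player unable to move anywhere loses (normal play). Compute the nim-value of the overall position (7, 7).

Stack A, S = {1, 4, 5, 6, 7}:
n : 0 1 2 3 4 5 6 7
G : 0 1 0 1 2 3 2 3
G_A(7) = 3.
Stack B, S = {1, 3, 6}:
n : 0 1 2 3 4 5 6 7
G : 0 1 0 1 0 1 2 3
G_B(7) = 3.
Combined Grundy value = 3 ⊕ 3 = 0.

0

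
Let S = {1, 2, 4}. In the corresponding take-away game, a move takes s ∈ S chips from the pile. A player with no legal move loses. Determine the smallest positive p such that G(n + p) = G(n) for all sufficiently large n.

3

G(0) = 0
G(1) = mex{0} = 1
G(2) = mex{1,0} = 2
G(3) = mex{2,1} = 0
G(4) = mex{0,2,0} = 1
G(5) = mex{1,0,1} = 2
G(6) = mex{2,1,2} = 0
G(7) = mex{0,2,0} = 1
G(8) = mex{1,0,1} = 2
G(9) = mex{2,1,2} = 0
G(10) = mex{0,2,0} = 1
G(11) = mex{1,0,1} = 2
G(12) = mex{2,1,2} = 0
G(13) = mex{0,2,0} = 1
G(14) = mex{1,0,1} = 2
G(n+3) = G(n) holds for n = 0,…,3 (a full window of length max(S) = 4), so the sequence is purely periodic with period 3.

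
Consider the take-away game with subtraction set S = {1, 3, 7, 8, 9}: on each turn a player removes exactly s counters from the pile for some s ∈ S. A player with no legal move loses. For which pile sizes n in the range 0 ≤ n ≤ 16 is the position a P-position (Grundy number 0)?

0, 2, 4, 6, 16

n :  0  1  2  3  4  5  6  7  8  9 10 11 12 13 14 15 16
G :  0  1  0  1  0  1  0  1  2  3  2  3  2  3  2  3  0
P-positions are exactly the n with G(n) = 0.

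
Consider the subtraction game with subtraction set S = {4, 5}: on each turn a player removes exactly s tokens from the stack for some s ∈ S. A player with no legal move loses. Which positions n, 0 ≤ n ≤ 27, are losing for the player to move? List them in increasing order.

0, 1, 2, 3, 9, 10, 11, 12, 18, 19, 20, 21, 27

G(0) = 0
G(1) = mex{} = 0
G(2) = mex{} = 0
G(3) = mex{} = 0
G(4) = mex{0} = 1
G(5) = mex{0,0} = 1
G(6) = mex{0,0} = 1
G(7) = mex{0,0} = 1
G(8) = mex{1,0} = 2
G(9) = mex{1,1} = 0
G(10) = mex{1,1} = 0
G(11) = mex{1,1} = 0
G(12) = mex{2,1} = 0
G(13) = mex{0,2} = 1
G(14) = mex{0,0} = 1
G(15) = mex{0,0} = 1
G(16) = mex{0,0} = 1
G(17) = mex{1,0} = 2
G(18) = mex{1,1} = 0
G(19) = mex{1,1} = 0
G(20) = mex{1,1} = 0
G(21) = mex{2,1} = 0
G(22) = mex{0,2} = 1
G(23) = mex{0,0} = 1
G(24) = mex{0,0} = 1
G(25) = mex{0,0} = 1
G(26) = mex{1,0} = 2
G(27) = mex{1,1} = 0
P-positions are exactly the n with G(n) = 0.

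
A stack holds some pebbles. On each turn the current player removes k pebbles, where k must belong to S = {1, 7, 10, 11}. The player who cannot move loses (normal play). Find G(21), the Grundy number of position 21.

1

G(0) = 0
G(1) = mex{0} = 1
G(2) = mex{1} = 0
G(3) = mex{0} = 1
G(4) = mex{1} = 0
G(5) = mex{0} = 1
G(6) = mex{1} = 0
G(7) = mex{0,0} = 1
G(8) = mex{1,1} = 0
G(9) = mex{0,0} = 1
G(10) = mex{1,1,0} = 2
G(11) = mex{2,0,1,0} = 3
G(12) = mex{3,1,0,1} = 2
G(13) = mex{2,0,1,0} = 3
G(14) = mex{3,1,0,1} = 2
G(15) = mex{2,0,1,0} = 3
G(16) = mex{3,1,0,1} = 2
G(17) = mex{2,2,1,0} = 3
G(18) = mex{3,3,0,1} = 2
G(19) = mex{2,2,1,0} = 3
G(20) = mex{3,3,2,1} = 0
G(21) = mex{0,2,3,2} = 1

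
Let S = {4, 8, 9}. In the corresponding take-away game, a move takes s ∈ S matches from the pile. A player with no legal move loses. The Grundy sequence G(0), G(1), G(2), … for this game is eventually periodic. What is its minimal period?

G(0) = 0
G(1) = mex{} = 0
G(2) = mex{} = 0
G(3) = mex{} = 0
G(4) = mex{0} = 1
G(5) = mex{0} = 1
G(6) = mex{0} = 1
G(7) = mex{0} = 1
G(8) = mex{1,0} = 2
G(9) = mex{1,0,0} = 2
G(10) = mex{1,0,0} = 2
G(11) = mex{1,0,0} = 2
G(12) = mex{2,1,0} = 3
G(13) = mex{2,1,1} = 0
G(14) = mex{2,1,1} = 0
G(15) = mex{2,1,1} = 0
G(16) = mex{3,2,1} = 0
G(17) = mex{0,2,2} = 1
G(18) = mex{0,2,2} = 1
G(19) = mex{0,2,2} = 1
G(20) = mex{0,3,2} = 1
G(21) = mex{1,0,3} = 2
G(22) = mex{1,0,0} = 2
G(23) = mex{1,0,0} = 2
G(24) = mex{1,0,0} = 2
G(25) = mex{2,1,0} = 3
G(26) = mex{2,1,1} = 0
G(27) = mex{2,1,1} = 0
G(n+13) = G(n) holds for n = 0,…,8 (a full window of length max(S) = 9), so the sequence is purely periodic with period 13.

13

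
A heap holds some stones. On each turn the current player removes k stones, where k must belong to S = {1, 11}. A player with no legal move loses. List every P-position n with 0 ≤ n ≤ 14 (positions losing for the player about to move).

0, 2, 4, 6, 8, 10, 12, 14

G(0) = 0
G(1) = mex{0} = 1
G(2) = mex{1} = 0
G(3) = mex{0} = 1
G(4) = mex{1} = 0
G(5) = mex{0} = 1
G(6) = mex{1} = 0
G(7) = mex{0} = 1
G(8) = mex{1} = 0
G(9) = mex{0} = 1
G(10) = mex{1} = 0
G(11) = mex{0,0} = 1
G(12) = mex{1,1} = 0
G(13) = mex{0,0} = 1
G(14) = mex{1,1} = 0
P-positions are exactly the n with G(n) = 0.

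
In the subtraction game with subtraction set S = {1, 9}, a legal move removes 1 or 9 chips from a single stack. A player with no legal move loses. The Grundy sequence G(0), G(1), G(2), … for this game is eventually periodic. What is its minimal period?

n :  0  1  2  3  4  5  6  7  8  9 10 11 12 13 14
G :  0  1  0  1  0  1  0  1  0  1  0  1  0  1  0
G(n+2) = G(n) holds for n = 0,…,8 (a full window of length max(S) = 9), so the sequence is purely periodic with period 2.

2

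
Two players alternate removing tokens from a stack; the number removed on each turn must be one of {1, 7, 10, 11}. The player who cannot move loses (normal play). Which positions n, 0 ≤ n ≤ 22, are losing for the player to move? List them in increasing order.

n :  0  1  2  3  4  5  6  7  8  9 10 11 12 13 14 15 16 17 18 19 20 21 22
G :  0  1  0  1  0  1  0  1  0  1  2  3  2  3  2  3  2  3  2  3  0  1  0
P-positions are exactly the n with G(n) = 0.

0, 2, 4, 6, 8, 20, 22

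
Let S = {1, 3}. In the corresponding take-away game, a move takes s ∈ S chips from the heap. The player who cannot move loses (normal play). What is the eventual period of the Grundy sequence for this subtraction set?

G(0) = 0
G(1) = mex{0} = 1
G(2) = mex{1} = 0
G(3) = mex{0,0} = 1
G(4) = mex{1,1} = 0
G(5) = mex{0,0} = 1
G(6) = mex{1,1} = 0
G(7) = mex{0,0} = 1
G(8) = mex{1,1} = 0
G(9) = mex{0,0} = 1
G(10) = mex{1,1} = 0
G(11) = mex{0,0} = 1
G(12) = mex{1,1} = 0
G(13) = mex{0,0} = 1
G(14) = mex{1,1} = 0
G(n+2) = G(n) holds for n = 0,…,2 (a full window of length max(S) = 3), so the sequence is purely periodic with period 2.

2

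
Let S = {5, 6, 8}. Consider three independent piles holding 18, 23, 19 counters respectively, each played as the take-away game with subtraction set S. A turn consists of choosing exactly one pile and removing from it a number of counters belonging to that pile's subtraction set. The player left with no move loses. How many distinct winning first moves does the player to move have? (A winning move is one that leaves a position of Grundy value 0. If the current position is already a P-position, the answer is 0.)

All piles use S = {5, 6, 8}:
n :  0  1  2  3  4  5  6  7  8  9 10 11 12 13 14 15 16 17 18 19 20 21 22 23
G :  0  0  0  0  0  1  1  1  1  1  2  2  2  0  0  0  0  0  1  1  1  1  1  2
Pile A: G(18) = 1.
Pile B: G(23) = 2.
Pile C: G(19) = 1.
Combined Grundy value = 1 ⊕ 2 ⊕ 1 = 2.
A winning move leaves total XOR = 0, i.e. changes one component's Grundy value g to g ⊕ X where X is the current total.
Pile A: need g' = 1⊕2 = 3. Options: 18−5→G=0, 18−6→G=2, 18−8→G=2. Hits: 0.
Pile B: need g' = 2⊕2 = 0. Options: 23−5→G=1, 23−6→G=0, 23−8→G=0. Hits: 2.
Pile C: need g' = 1⊕2 = 3. Options: 19−5→G=0, 19−6→G=0, 19−8→G=2. Hits: 0.

2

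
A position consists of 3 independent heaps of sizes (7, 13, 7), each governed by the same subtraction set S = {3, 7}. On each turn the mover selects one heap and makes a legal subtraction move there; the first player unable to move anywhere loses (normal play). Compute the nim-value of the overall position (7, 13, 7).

1

All heaps use S = {3, 7}:
n :  0  1  2  3  4  5  6  7  8  9 10 11 12 13
G :  0  0  0  1  1  1  0  2  2  1  0  0  0  1
Heap A: G(7) = 2.
Heap B: G(13) = 1.
Heap C: G(7) = 2.
Combined Grundy value = 2 ⊕ 1 ⊕ 2 = 1.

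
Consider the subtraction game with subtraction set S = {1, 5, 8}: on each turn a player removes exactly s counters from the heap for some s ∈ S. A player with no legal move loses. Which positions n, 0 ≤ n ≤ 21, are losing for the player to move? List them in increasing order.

n :  0  1  2  3  4  5  6  7  8  9 10 11 12 13 14 15 16 17 18 19 20 21
G :  0  1  0  1  0  1  0  1  2  3  2  3  2  0  1  0  1  0  1  0  1  2
P-positions are exactly the n with G(n) = 0.

0, 2, 4, 6, 13, 15, 17, 19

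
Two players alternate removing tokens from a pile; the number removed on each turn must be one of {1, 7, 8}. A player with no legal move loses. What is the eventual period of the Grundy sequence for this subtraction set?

15

G(0) = 0
G(1) = mex{0} = 1
G(2) = mex{1} = 0
G(3) = mex{0} = 1
G(4) = mex{1} = 0
G(5) = mex{0} = 1
G(6) = mex{1} = 0
G(7) = mex{0,0} = 1
G(8) = mex{1,1,0} = 2
G(9) = mex{2,0,1} = 3
G(10) = mex{3,1,0} = 2
G(11) = mex{2,0,1} = 3
G(12) = mex{3,1,0} = 2
G(13) = mex{2,0,1} = 3
G(14) = mex{3,1,0} = 2
G(15) = mex{2,2,1} = 0
G(16) = mex{0,3,2} = 1
G(17) = mex{1,2,3} = 0
G(18) = mex{0,3,2} = 1
G(19) = mex{1,2,3} = 0
G(20) = mex{0,3,2} = 1
G(21) = mex{1,2,3} = 0
G(22) = mex{0,0,2} = 1
G(23) = mex{1,1,0} = 2
G(24) = mex{2,0,1} = 3
G(25) = mex{3,1,0} = 2
G(26) = mex{2,0,1} = 3
G(27) = mex{3,1,0} = 2
G(28) = mex{2,0,1} = 3
G(29) = mex{3,1,0} = 2
G(30) = mex{2,2,1} = 0
G(31) = mex{0,3,2} = 1
G(n+15) = G(n) holds for n = 0,…,7 (a full window of length max(S) = 8), so the sequence is purely periodic with period 15.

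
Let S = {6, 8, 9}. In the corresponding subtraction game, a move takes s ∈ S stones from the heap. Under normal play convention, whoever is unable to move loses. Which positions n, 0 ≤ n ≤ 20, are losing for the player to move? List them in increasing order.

0, 1, 2, 3, 4, 5, 15, 16, 17, 18, 19, 20

n :  0  1  2  3  4  5  6  7  8  9 10 11 12 13 14 15 16 17 18 19 20
G :  0  0  0  0  0  0  1  1  1  1  1  1  2  2  2  0  0  0  0  0  0
P-positions are exactly the n with G(n) = 0.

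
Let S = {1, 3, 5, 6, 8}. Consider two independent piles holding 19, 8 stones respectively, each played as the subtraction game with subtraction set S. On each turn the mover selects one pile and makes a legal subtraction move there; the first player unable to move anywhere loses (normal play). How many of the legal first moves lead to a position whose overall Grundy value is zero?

All piles use S = {1, 3, 5, 6, 8}:
n :  0  1  2  3  4  5  6  7  8  9 10 11 12 13 14 15 16 17 18 19
G :  0  1  0  1  0  1  2  3  2  3  2  0  1  0  1  0  1  2  3  2
Pile A: G(19) = 2.
Pile B: G(8) = 2.
Combined Grundy value = 2 ⊕ 2 = 0.
A winning move leaves total XOR = 0, i.e. changes one component's Grundy value g to g ⊕ X where X is the current total.
Pile A: target g' = 2⊕0 = 2, but every legal move changes the Grundy value (mex property), so 0 moves.
Pile B: target g' = 2⊕0 = 2, but every legal move changes the Grundy value (mex property), so 0 moves.

0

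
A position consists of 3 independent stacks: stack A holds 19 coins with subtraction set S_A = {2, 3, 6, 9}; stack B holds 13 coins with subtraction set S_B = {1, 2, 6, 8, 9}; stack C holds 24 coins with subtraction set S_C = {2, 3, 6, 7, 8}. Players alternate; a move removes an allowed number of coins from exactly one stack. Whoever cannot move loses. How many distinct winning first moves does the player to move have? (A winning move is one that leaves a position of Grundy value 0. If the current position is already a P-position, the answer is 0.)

Stack A, S = {2, 3, 6, 9}:
G(0) = 0
G(1) = mex{} = 0
G(2) = mex{0} = 1
G(3) = mex{0,0} = 1
G(4) = mex{1,0} = 2
G(5) = mex{1,1} = 0
G(6) = mex{2,1,0} = 3
G(7) = mex{0,2,0} = 1
G(8) = mex{3,0,1} = 2
G(9) = mex{1,3,1,0} = 2
G(10) = mex{2,1,2,0} = 3
G(11) = mex{2,2,0,1} = 3
G(12) = mex{3,2,3,1} = 0
G(13) = mex{3,3,1,2} = 0
G(14) = mex{0,3,2,0} = 1
G(15) = mex{0,0,2,3} = 1
G(16) = mex{1,0,3,1} = 2
G(17) = mex{1,1,3,2} = 0
G(18) = mex{2,1,0,2} = 3
G(19) = mex{0,2,0,3} = 1
G_A(19) = 1.
Stack B, S = {1, 2, 6, 8, 9}:
G(0) = 0
G(1) = mex{0} = 1
G(2) = mex{1,0} = 2
G(3) = mex{2,1} = 0
G(4) = mex{0,2} = 1
G(5) = mex{1,0} = 2
G(6) = mex{2,1,0} = 3
G(7) = mex{3,2,1} = 0
G(8) = mex{0,3,2,0} = 1
G(9) = mex{1,0,0,1,0} = 2
G(10) = mex{2,1,1,2,1} = 0
G(11) = mex{0,2,2,0,2} = 1
G(12) = mex{1,0,3,1,0} = 2
G(13) = mex{2,1,0,2,1} = 3
G_B(13) = 3.
Stack C, S = {2, 3, 6, 7, 8}:
n :  0  1  2  3  4  5  6  7  8  9 10 11 12 13 14 15 16 17 18 19 20 21 22 23 24
G :  0  0  1  1  2  0  3  1  2  2  0  3  1  2  0  0  1  1  2  0  3  1  2  2  0
G_C(24) = 0.
Combined Grundy value = 1 ⊕ 3 ⊕ 0 = 2.
A winning move leaves total XOR = 0, i.e. changes one component's Grundy value g to g ⊕ X where X is the current total.
Stack A: need g' = 1⊕2 = 3. Options: 19−2→G=0, 19−3→G=2, 19−6→G=0, 19−9→G=3. Hits: 1.
Stack B: need g' = 3⊕2 = 1. Options: 13−1→G=2, 13−2→G=1, 13−6→G=0, 13−8→G=2, 13−9→G=1. Hits: 2.
Stack C: need g' = 0⊕2 = 2. Options: 24−2→G=2, 24−3→G=1, 24−6→G=2, 24−7→G=1, 24−8→G=1. Hits: 2.

5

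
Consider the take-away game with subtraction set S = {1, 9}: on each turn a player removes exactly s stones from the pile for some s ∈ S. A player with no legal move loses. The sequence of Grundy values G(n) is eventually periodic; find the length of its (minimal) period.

2

G(0) = 0
G(1) = mex{0} = 1
G(2) = mex{1} = 0
G(3) = mex{0} = 1
G(4) = mex{1} = 0
G(5) = mex{0} = 1
G(6) = mex{1} = 0
G(7) = mex{0} = 1
G(8) = mex{1} = 0
G(9) = mex{0,0} = 1
G(10) = mex{1,1} = 0
G(11) = mex{0,0} = 1
G(12) = mex{1,1} = 0
G(13) = mex{0,0} = 1
G(14) = mex{1,1} = 0
G(n+2) = G(n) holds for n = 0,…,8 (a full window of length max(S) = 9), so the sequence is purely periodic with period 2.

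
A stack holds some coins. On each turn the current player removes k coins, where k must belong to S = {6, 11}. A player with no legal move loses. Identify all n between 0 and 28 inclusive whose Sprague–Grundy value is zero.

0, 1, 2, 3, 4, 5, 17, 18, 19, 20, 21, 22

G(0) = 0
G(1) = mex{} = 0
G(2) = mex{} = 0
G(3) = mex{} = 0
G(4) = mex{} = 0
G(5) = mex{} = 0
G(6) = mex{0} = 1
G(7) = mex{0} = 1
G(8) = mex{0} = 1
G(9) = mex{0} = 1
G(10) = mex{0} = 1
G(11) = mex{0,0} = 1
G(12) = mex{1,0} = 2
G(13) = mex{1,0} = 2
G(14) = mex{1,0} = 2
G(15) = mex{1,0} = 2
G(16) = mex{1,0} = 2
G(17) = mex{1,1} = 0
G(18) = mex{2,1} = 0
G(19) = mex{2,1} = 0
G(20) = mex{2,1} = 0
G(21) = mex{2,1} = 0
G(22) = mex{2,1} = 0
G(23) = mex{0,2} = 1
G(24) = mex{0,2} = 1
G(25) = mex{0,2} = 1
G(26) = mex{0,2} = 1
G(27) = mex{0,2} = 1
G(28) = mex{0,0} = 1
P-positions are exactly the n with G(n) = 0.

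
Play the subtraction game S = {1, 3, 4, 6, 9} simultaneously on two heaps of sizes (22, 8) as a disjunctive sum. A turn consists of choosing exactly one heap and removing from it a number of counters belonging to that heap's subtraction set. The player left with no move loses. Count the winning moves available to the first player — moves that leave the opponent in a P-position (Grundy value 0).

All heaps use S = {1, 3, 4, 6, 9}:
n :  0  1  2  3  4  5  6  7  8  9 10 11 12 13 14 15 16 17 18 19 20 21 22
G :  0  1  0  1  2  3  2  0  1  4  3  2  0  1  0  1  2  3  2  0  1  4  3
Heap A: G(22) = 3.
Heap B: G(8) = 1.
Combined Grundy value = 3 ⊕ 1 = 2.
A winning move leaves total XOR = 0, i.e. changes one component's Grundy value g to g ⊕ X where X is the current total.
Heap A: need g' = 3⊕2 = 1. Options: 22−1→G=4, 22−3→G=0, 22−4→G=2, 22−6→G=2, 22−9→G=1. Hits: 1.
Heap B: need g' = 1⊕2 = 3. Options: 8−1→G=0, 8−3→G=3, 8−4→G=2, 8−6→G=0. Hits: 1.

2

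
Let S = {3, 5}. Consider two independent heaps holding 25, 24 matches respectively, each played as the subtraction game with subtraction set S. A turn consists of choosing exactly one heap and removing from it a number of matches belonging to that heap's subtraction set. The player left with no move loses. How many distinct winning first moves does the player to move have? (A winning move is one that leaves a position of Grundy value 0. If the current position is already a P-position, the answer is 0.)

0

All heaps use S = {3, 5}:
n :  0  1  2  3  4  5  6  7  8  9 10 11 12 13 14 15 16 17 18 19 20 21 22 23 24 25
G :  0  0  0  1  1  1  2  2  0  0  0  1  1  1  2  2  0  0  0  1  1  1  2  2  0  0
Heap A: G(25) = 0.
Heap B: G(24) = 0.
Combined Grundy value = 0 ⊕ 0 = 0.
A winning move leaves total XOR = 0, i.e. changes one component's Grundy value g to g ⊕ X where X is the current total.
Heap A: target g' = 0⊕0 = 0, but every legal move changes the Grundy value (mex property), so 0 moves.
Heap B: target g' = 0⊕0 = 0, but every legal move changes the Grundy value (mex property), so 0 moves.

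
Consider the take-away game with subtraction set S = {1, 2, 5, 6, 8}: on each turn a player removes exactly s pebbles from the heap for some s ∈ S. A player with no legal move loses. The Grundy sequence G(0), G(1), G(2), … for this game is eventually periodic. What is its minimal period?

7

G(0) = 0
G(1) = mex{0} = 1
G(2) = mex{1,0} = 2
G(3) = mex{2,1} = 0
G(4) = mex{0,2} = 1
G(5) = mex{1,0,0} = 2
G(6) = mex{2,1,1,0} = 3
G(7) = mex{3,2,2,1} = 0
G(8) = mex{0,3,0,2,0} = 1
G(9) = mex{1,0,1,0,1} = 2
G(10) = mex{2,1,2,1,2} = 0
G(11) = mex{0,2,3,2,0} = 1
G(12) = mex{1,0,0,3,1} = 2
G(13) = mex{2,1,1,0,2} = 3
G(14) = mex{3,2,2,1,3} = 0
G(15) = mex{0,3,0,2,0} = 1
G(16) = mex{1,0,1,0,1} = 2
G(n+7) = G(n) holds for n = 0,…,7 (a full window of length max(S) = 8), so the sequence is purely periodic with period 7.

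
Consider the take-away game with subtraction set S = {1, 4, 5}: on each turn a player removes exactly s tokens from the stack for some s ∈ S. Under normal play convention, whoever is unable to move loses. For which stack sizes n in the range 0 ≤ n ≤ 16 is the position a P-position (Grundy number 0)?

n :  0  1  2  3  4  5  6  7  8  9 10 11 12 13 14 15 16
G :  0  1  0  1  2  3  2  3  0  1  0  1  2  3  2  3  0
P-positions are exactly the n with G(n) = 0.

0, 2, 8, 10, 16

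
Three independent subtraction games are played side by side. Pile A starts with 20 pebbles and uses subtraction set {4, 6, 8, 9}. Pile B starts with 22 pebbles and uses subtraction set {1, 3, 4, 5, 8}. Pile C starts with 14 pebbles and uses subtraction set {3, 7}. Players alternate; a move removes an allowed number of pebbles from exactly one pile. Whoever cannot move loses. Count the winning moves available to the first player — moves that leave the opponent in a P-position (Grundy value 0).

Pile A, S = {4, 6, 8, 9}:
n :  0  1  2  3  4  5  6  7  8  9 10 11 12 13 14 15 16 17 18 19 20
G :  0  0  0  0  1  1  1  1  2  2  2  2  3  0  0  0  0  1  1  1  1
G_A(20) = 1.
Pile B, S = {1, 3, 4, 5, 8}:
n :  0  1  2  3  4  5  6  7  8  9 10 11 12 13 14 15 16 17 18 19 20 21 22
G :  0  1  0  1  2  3  2  3  4  0  1  0  1  2  3  2  3  4  0  1  0  1  2
G_B(22) = 2.
Pile C, S = {3, 7}:
n :  0  1  2  3  4  5  6  7  8  9 10 11 12 13 14
G :  0  0  0  1  1  1  0  2  2  1  0  0  0  1  1
G_C(14) = 1.
Combined Grundy value = 1 ⊕ 2 ⊕ 1 = 2.
A winning move leaves total XOR = 0, i.e. changes one component's Grundy value g to g ⊕ X where X is the current total.
Pile A: need g' = 1⊕2 = 3. Options: 20−4→G=0, 20−6→G=0, 20−8→G=3, 20−9→G=2. Hits: 1.
Pile B: need g' = 2⊕2 = 0. Options: 22−1→G=1, 22−3→G=1, 22−4→G=0, 22−5→G=4, 22−8→G=3. Hits: 1.
Pile C: need g' = 1⊕2 = 3. Options: 14−3→G=0, 14−7→G=2. Hits: 0.

2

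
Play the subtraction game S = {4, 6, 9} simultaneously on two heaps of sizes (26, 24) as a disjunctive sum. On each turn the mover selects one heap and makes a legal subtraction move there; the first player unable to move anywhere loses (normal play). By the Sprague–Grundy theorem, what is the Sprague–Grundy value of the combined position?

All heaps use S = {4, 6, 9}:
n :  0  1  2  3  4  5  6  7  8  9 10 11 12 13 14 15 16 17 18 19 20 21 22 23 24 25 26
G :  0  0  0  0  1  1  1  1  2  2  2  2  3  0  0  0  0  1  1  1  1  2  2  2  2  3  0
Heap A: G(26) = 0.
Heap B: G(24) = 2.
Combined Grundy value = 0 ⊕ 2 = 2.

2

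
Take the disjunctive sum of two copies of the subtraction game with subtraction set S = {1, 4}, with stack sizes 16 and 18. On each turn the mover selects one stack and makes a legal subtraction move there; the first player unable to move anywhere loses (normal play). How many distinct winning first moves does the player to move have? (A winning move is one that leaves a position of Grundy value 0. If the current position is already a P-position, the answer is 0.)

All stacks use S = {1, 4}:
n :  0  1  2  3  4  5  6  7  8  9 10 11 12 13 14 15 16 17 18
G :  0  1  0  1  2  0  1  0  1  2  0  1  0  1  2  0  1  0  1
Stack A: G(16) = 1.
Stack B: G(18) = 1.
Combined Grundy value = 1 ⊕ 1 = 0.
A winning move leaves total XOR = 0, i.e. changes one component's Grundy value g to g ⊕ X where X is the current total.
Stack A: target g' = 1⊕0 = 1, but every legal move changes the Grundy value (mex property), so 0 moves.
Stack B: target g' = 1⊕0 = 1, but every legal move changes the Grundy value (mex property), so 0 moves.

0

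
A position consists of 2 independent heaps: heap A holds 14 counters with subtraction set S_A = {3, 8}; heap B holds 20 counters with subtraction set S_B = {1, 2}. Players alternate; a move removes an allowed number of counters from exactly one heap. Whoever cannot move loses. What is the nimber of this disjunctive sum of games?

3

Heap A, S = {3, 8}:
n :  0  1  2  3  4  5  6  7  8  9 10 11 12 13 14
G :  0  0  0  1  1  1  0  0  2  1  1  0  0  0  1
G_A(14) = 1.
Heap B, S = {1, 2}:
n :  0  1  2  3  4  5  6  7  8  9 10 11 12 13 14 15 16 17 18 19 20
G :  0  1  2  0  1  2  0  1  2  0  1  2  0  1  2  0  1  2  0  1  2
G_B(20) = 2.
Combined Grundy value = 1 ⊕ 2 = 3.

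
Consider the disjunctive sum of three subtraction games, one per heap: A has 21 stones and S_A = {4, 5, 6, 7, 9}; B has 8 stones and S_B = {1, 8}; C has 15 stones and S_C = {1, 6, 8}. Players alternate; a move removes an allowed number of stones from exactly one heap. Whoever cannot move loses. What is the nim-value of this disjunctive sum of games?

Heap A, S = {4, 5, 6, 7, 9}:
n :  0  1  2  3  4  5  6  7  8  9 10 11 12 13 14 15 16 17 18 19 20 21
G :  0  0  0  0  1  1  1  1  2  2  2  2  3  0  0  0  0  1  1  1  1  2
G_A(21) = 2.
Heap B, S = {1, 8}:
G(0) = 0
G(1) = mex{0} = 1
G(2) = mex{1} = 0
G(3) = mex{0} = 1
G(4) = mex{1} = 0
G(5) = mex{0} = 1
G(6) = mex{1} = 0
G(7) = mex{0} = 1
G(8) = mex{1,0} = 2
G_B(8) = 2.
Heap C, S = {1, 6, 8}:
G(0) = 0
G(1) = mex{0} = 1
G(2) = mex{1} = 0
G(3) = mex{0} = 1
G(4) = mex{1} = 0
G(5) = mex{0} = 1
G(6) = mex{1,0} = 2
G(7) = mex{2,1} = 0
G(8) = mex{0,0,0} = 1
G(9) = mex{1,1,1} = 0
G(10) = mex{0,0,0} = 1
G(11) = mex{1,1,1} = 0
G(12) = mex{0,2,0} = 1
G(13) = mex{1,0,1} = 2
G(14) = mex{2,1,2} = 0
G(15) = mex{0,0,0} = 1
G_C(15) = 1.
Combined Grundy value = 2 ⊕ 2 ⊕ 1 = 1.

1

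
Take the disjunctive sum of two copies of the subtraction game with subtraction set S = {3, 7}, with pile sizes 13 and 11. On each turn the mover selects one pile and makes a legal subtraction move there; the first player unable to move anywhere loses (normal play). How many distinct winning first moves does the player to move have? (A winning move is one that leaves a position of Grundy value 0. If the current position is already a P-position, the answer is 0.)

3

All piles use S = {3, 7}:
n :  0  1  2  3  4  5  6  7  8  9 10 11 12 13
G :  0  0  0  1  1  1  0  2  2  1  0  0  0  1
Pile A: G(13) = 1.
Pile B: G(11) = 0.
Combined Grundy value = 1 ⊕ 0 = 1.
A winning move leaves total XOR = 0, i.e. changes one component's Grundy value g to g ⊕ X where X is the current total.
Pile A: need g' = 1⊕1 = 0. Options: 13−3→G=0, 13−7→G=0. Hits: 2.
Pile B: need g' = 0⊕1 = 1. Options: 11−3→G=2, 11−7→G=1. Hits: 1.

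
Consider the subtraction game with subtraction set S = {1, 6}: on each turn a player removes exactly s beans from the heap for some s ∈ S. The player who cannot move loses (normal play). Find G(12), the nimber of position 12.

1

G(0) = 0
G(1) = mex{0} = 1
G(2) = mex{1} = 0
G(3) = mex{0} = 1
G(4) = mex{1} = 0
G(5) = mex{0} = 1
G(6) = mex{1,0} = 2
G(7) = mex{2,1} = 0
G(8) = mex{0,0} = 1
G(9) = mex{1,1} = 0
G(10) = mex{0,0} = 1
G(11) = mex{1,1} = 0
G(12) = mex{0,2} = 1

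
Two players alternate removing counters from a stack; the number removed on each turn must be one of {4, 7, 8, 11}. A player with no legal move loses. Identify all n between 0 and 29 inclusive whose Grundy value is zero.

0, 1, 2, 3, 15, 16, 17, 18

G(0) = 0
G(1) = mex{} = 0
G(2) = mex{} = 0
G(3) = mex{} = 0
G(4) = mex{0} = 1
G(5) = mex{0} = 1
G(6) = mex{0} = 1
G(7) = mex{0,0} = 1
G(8) = mex{1,0,0} = 2
G(9) = mex{1,0,0} = 2
G(10) = mex{1,0,0} = 2
G(11) = mex{1,1,0,0} = 2
G(12) = mex{2,1,1,0} = 3
G(13) = mex{2,1,1,0} = 3
G(14) = mex{2,1,1,0} = 3
G(15) = mex{2,2,1,1} = 0
G(16) = mex{3,2,2,1} = 0
G(17) = mex{3,2,2,1} = 0
G(18) = mex{3,2,2,1} = 0
G(19) = mex{0,3,2,2} = 1
G(20) = mex{0,3,3,2} = 1
G(21) = mex{0,3,3,2} = 1
G(22) = mex{0,0,3,2} = 1
G(23) = mex{1,0,0,3} = 2
G(24) = mex{1,0,0,3} = 2
G(25) = mex{1,0,0,3} = 2
G(26) = mex{1,1,0,0} = 2
G(27) = mex{2,1,1,0} = 3
G(28) = mex{2,1,1,0} = 3
G(29) = mex{2,1,1,0} = 3
P-positions are exactly the n with G(n) = 0.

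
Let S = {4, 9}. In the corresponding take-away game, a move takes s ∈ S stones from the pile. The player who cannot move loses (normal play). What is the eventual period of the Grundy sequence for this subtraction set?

G(0) = 0
G(1) = mex{} = 0
G(2) = mex{} = 0
G(3) = mex{} = 0
G(4) = mex{0} = 1
G(5) = mex{0} = 1
G(6) = mex{0} = 1
G(7) = mex{0} = 1
G(8) = mex{1} = 0
G(9) = mex{1,0} = 2
G(10) = mex{1,0} = 2
G(11) = mex{1,0} = 2
G(12) = mex{0,0} = 1
G(13) = mex{2,1} = 0
G(14) = mex{2,1} = 0
G(15) = mex{2,1} = 0
G(16) = mex{1,1} = 0
G(17) = mex{0,0} = 1
G(18) = mex{0,2} = 1
G(19) = mex{0,2} = 1
G(20) = mex{0,2} = 1
G(21) = mex{1,1} = 0
G(22) = mex{1,0} = 2
G(23) = mex{1,0} = 2
G(24) = mex{1,0} = 2
G(25) = mex{0,0} = 1
G(26) = mex{2,1} = 0
G(27) = mex{2,1} = 0
G(n+13) = G(n) holds for n = 0,…,8 (a full window of length max(S) = 9), so the sequence is purely periodic with period 13.

13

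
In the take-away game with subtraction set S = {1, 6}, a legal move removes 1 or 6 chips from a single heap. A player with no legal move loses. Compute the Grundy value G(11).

0

G(0) = 0
G(1) = mex{0} = 1
G(2) = mex{1} = 0
G(3) = mex{0} = 1
G(4) = mex{1} = 0
G(5) = mex{0} = 1
G(6) = mex{1,0} = 2
G(7) = mex{2,1} = 0
G(8) = mex{0,0} = 1
G(9) = mex{1,1} = 0
G(10) = mex{0,0} = 1
G(11) = mex{1,1} = 0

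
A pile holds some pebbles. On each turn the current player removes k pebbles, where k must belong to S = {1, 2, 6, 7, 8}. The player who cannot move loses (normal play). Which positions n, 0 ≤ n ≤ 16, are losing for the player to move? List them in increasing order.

G(0) = 0
G(1) = mex{0} = 1
G(2) = mex{1,0} = 2
G(3) = mex{2,1} = 0
G(4) = mex{0,2} = 1
G(5) = mex{1,0} = 2
G(6) = mex{2,1,0} = 3
G(7) = mex{3,2,1,0} = 4
G(8) = mex{4,3,2,1,0} = 5
G(9) = mex{5,4,0,2,1} = 3
G(10) = mex{3,5,1,0,2} = 4
G(11) = mex{4,3,2,1,0} = 5
G(12) = mex{5,4,3,2,1} = 0
G(13) = mex{0,5,4,3,2} = 1
G(14) = mex{1,0,5,4,3} = 2
G(15) = mex{2,1,3,5,4} = 0
G(16) = mex{0,2,4,3,5} = 1
P-positions are exactly the n with G(n) = 0.

0, 3, 12, 15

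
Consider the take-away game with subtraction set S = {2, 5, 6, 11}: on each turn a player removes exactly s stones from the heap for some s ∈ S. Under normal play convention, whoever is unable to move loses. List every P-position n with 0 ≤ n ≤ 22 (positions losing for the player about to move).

0, 1, 4, 8, 16, 17, 20

G(0) = 0
G(1) = mex{} = 0
G(2) = mex{0} = 1
G(3) = mex{0} = 1
G(4) = mex{1} = 0
G(5) = mex{1,0} = 2
G(6) = mex{0,0,0} = 1
G(7) = mex{2,1,0} = 3
G(8) = mex{1,1,1} = 0
G(9) = mex{3,0,1} = 2
G(10) = mex{0,2,0} = 1
G(11) = mex{2,1,2,0} = 3
G(12) = mex{1,3,1,0} = 2
G(13) = mex{3,0,3,1} = 2
G(14) = mex{2,2,0,1} = 3
G(15) = mex{2,1,2,0} = 3
G(16) = mex{3,3,1,2} = 0
G(17) = mex{3,2,3,1} = 0
G(18) = mex{0,2,2,3} = 1
G(19) = mex{0,3,2,0} = 1
G(20) = mex{1,3,3,2} = 0
G(21) = mex{1,0,3,1} = 2
G(22) = mex{0,0,0,3} = 1
P-positions are exactly the n with G(n) = 0.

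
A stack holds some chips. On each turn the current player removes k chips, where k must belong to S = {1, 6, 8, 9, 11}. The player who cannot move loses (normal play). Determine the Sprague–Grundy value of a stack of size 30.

G(0) = 0
G(1) = mex{0} = 1
G(2) = mex{1} = 0
G(3) = mex{0} = 1
G(4) = mex{1} = 0
G(5) = mex{0} = 1
G(6) = mex{1,0} = 2
G(7) = mex{2,1} = 0
G(8) = mex{0,0,0} = 1
G(9) = mex{1,1,1,0} = 2
G(10) = mex{2,0,0,1} = 3
G(11) = mex{3,1,1,0,0} = 2
G(12) = mex{2,2,0,1,1} = 3
G(13) = mex{3,0,1,0,0} = 2
G(14) = mex{2,1,2,1,1} = 0
G(15) = mex{0,2,0,2,0} = 1
G(16) = mex{1,3,1,0,1} = 2
G(17) = mex{2,2,2,1,2} = 0
G(18) = mex{0,3,3,2,0} = 1
G(19) = mex{1,2,2,3,1} = 0
G(20) = mex{0,0,3,2,2} = 1
G(21) = mex{1,1,2,3,3} = 0
G(22) = mex{0,2,0,2,2} = 1
G(23) = mex{1,0,1,0,3} = 2
G(24) = mex{2,1,2,1,2} = 0
G(25) = mex{0,0,0,2,0} = 1
G(26) = mex{1,1,1,0,1} = 2
G(27) = mex{2,0,0,1,2} = 3
G(28) = mex{3,1,1,0,0} = 2
G(29) = mex{2,2,0,1,1} = 3
G(30) = mex{3,0,1,0,0} = 2

2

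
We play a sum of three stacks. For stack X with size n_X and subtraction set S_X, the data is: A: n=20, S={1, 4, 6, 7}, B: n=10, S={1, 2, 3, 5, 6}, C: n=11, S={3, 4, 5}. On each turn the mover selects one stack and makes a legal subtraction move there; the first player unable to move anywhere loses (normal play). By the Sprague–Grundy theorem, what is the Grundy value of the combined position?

Stack A, S = {1, 4, 6, 7}:
n :  0  1  2  3  4  5  6  7  8  9 10 11 12 13 14 15 16 17 18 19 20
G :  0  1  0  1  2  0  1  2  3  2  0  1  2  0  1  0  1  2  0  1  2
G_A(20) = 2.
Stack B, S = {1, 2, 3, 5, 6}:
n :  0  1  2  3  4  5  6  7  8  9 10
G :  0  1  2  3  0  1  2  3  0  1  2
G_B(10) = 2.
Stack C, S = {3, 4, 5}:
G(0) = 0
G(1) = mex{} = 0
G(2) = mex{} = 0
G(3) = mex{0} = 1
G(4) = mex{0,0} = 1
G(5) = mex{0,0,0} = 1
G(6) = mex{1,0,0} = 2
G(7) = mex{1,1,0} = 2
G(8) = mex{1,1,1} = 0
G(9) = mex{2,1,1} = 0
G(10) = mex{2,2,1} = 0
G(11) = mex{0,2,2} = 1
G_C(11) = 1.
Combined Grundy value = 2 ⊕ 2 ⊕ 1 = 1.

1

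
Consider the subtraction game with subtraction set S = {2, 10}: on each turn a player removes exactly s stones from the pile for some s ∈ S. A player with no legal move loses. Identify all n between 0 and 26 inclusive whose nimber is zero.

n :  0  1  2  3  4  5  6  7  8  9 10 11 12 13 14 15 16 17 18 19 20 21 22 23 24 25 26
G :  0  0  1  1  0  0  1  1  0  0  1  1  0  0  1  1  0  0  1  1  0  0  1  1  0  0  1
P-positions are exactly the n with G(n) = 0.

0, 1, 4, 5, 8, 9, 12, 13, 16, 17, 20, 21, 24, 25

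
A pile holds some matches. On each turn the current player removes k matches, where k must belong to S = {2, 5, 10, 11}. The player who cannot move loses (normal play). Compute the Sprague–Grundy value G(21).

3

G(0) = 0
G(1) = mex{} = 0
G(2) = mex{0} = 1
G(3) = mex{0} = 1
G(4) = mex{1} = 0
G(5) = mex{1,0} = 2
G(6) = mex{0,0} = 1
G(7) = mex{2,1} = 0
G(8) = mex{1,1} = 0
G(9) = mex{0,0} = 1
G(10) = mex{0,2,0} = 1
G(11) = mex{1,1,0,0} = 2
G(12) = mex{1,0,1,0} = 2
G(13) = mex{2,0,1,1} = 3
G(14) = mex{2,1,0,1} = 3
G(15) = mex{3,1,2,0} = 4
G(16) = mex{3,2,1,2} = 0
G(17) = mex{4,2,0,1} = 3
G(18) = mex{0,3,0,0} = 1
G(19) = mex{3,3,1,0} = 2
G(20) = mex{1,4,1,1} = 0
G(21) = mex{2,0,2,1} = 3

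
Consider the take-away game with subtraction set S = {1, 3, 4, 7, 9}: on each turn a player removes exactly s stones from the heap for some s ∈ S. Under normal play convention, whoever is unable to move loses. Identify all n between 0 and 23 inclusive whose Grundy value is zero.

0, 2, 8, 10, 16, 18

n :  0  1  2  3  4  5  6  7  8  9 10 11 12 13 14 15 16 17 18 19 20 21 22 23
G :  0  1  0  1  2  3  2  3  0  1  0  1  2  3  2  3  0  1  0  1  2  3  2  3
P-positions are exactly the n with G(n) = 0.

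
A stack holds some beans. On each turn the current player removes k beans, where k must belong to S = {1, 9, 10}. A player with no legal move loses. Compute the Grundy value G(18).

2

n :  0  1  2  3  4  5  6  7  8  9 10 11 12 13 14 15 16 17 18
G :  0  1  0  1  0  1  0  1  0  1  2  3  2  3  2  3  2  3  2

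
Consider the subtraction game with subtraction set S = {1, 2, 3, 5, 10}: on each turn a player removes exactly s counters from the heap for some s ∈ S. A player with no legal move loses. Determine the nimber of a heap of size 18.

2

G(0) = 0
G(1) = mex{0} = 1
G(2) = mex{1,0} = 2
G(3) = mex{2,1,0} = 3
G(4) = mex{3,2,1} = 0
G(5) = mex{0,3,2,0} = 1
G(6) = mex{1,0,3,1} = 2
G(7) = mex{2,1,0,2} = 3
G(8) = mex{3,2,1,3} = 0
G(9) = mex{0,3,2,0} = 1
G(10) = mex{1,0,3,1,0} = 2
G(11) = mex{2,1,0,2,1} = 3
G(12) = mex{3,2,1,3,2} = 0
G(13) = mex{0,3,2,0,3} = 1
G(14) = mex{1,0,3,1,0} = 2
G(15) = mex{2,1,0,2,1} = 3
G(16) = mex{3,2,1,3,2} = 0
G(17) = mex{0,3,2,0,3} = 1
G(18) = mex{1,0,3,1,0} = 2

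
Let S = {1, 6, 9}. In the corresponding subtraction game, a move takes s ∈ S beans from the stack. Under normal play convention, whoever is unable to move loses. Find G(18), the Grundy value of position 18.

1

G(0) = 0
G(1) = mex{0} = 1
G(2) = mex{1} = 0
G(3) = mex{0} = 1
G(4) = mex{1} = 0
G(5) = mex{0} = 1
G(6) = mex{1,0} = 2
G(7) = mex{2,1} = 0
G(8) = mex{0,0} = 1
G(9) = mex{1,1,0} = 2
G(10) = mex{2,0,1} = 3
G(11) = mex{3,1,0} = 2
G(12) = mex{2,2,1} = 0
G(13) = mex{0,0,0} = 1
G(14) = mex{1,1,1} = 0
G(15) = mex{0,2,2} = 1
G(16) = mex{1,3,0} = 2
G(17) = mex{2,2,1} = 0
G(18) = mex{0,0,2} = 1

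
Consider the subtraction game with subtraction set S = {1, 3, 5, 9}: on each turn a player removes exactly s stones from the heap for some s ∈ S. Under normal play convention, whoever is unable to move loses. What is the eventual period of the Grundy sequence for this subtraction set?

G(0) = 0
G(1) = mex{0} = 1
G(2) = mex{1} = 0
G(3) = mex{0,0} = 1
G(4) = mex{1,1} = 0
G(5) = mex{0,0,0} = 1
G(6) = mex{1,1,1} = 0
G(7) = mex{0,0,0} = 1
G(8) = mex{1,1,1} = 0
G(9) = mex{0,0,0,0} = 1
G(10) = mex{1,1,1,1} = 0
G(11) = mex{0,0,0,0} = 1
G(12) = mex{1,1,1,1} = 0
G(13) = mex{0,0,0,0} = 1
G(14) = mex{1,1,1,1} = 0
G(n+2) = G(n) holds for n = 0,…,8 (a full window of length max(S) = 9), so the sequence is purely periodic with period 2.

2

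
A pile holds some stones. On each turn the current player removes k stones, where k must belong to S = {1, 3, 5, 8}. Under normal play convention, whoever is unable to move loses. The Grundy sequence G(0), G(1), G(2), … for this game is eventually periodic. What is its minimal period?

n :  0  1  2  3  4  5  6  7  8  9 10 11 12 13 14 15 16 17 18 19 20 21 22 23 24 25 26 27
G :  0  1  0  1  0  1  0  1  2  3  2  3  2  0  1  0  1  0  1  0  1  2  3  2  3  2  0  1
G(n+13) = G(n) holds for n = 0,…,7 (a full window of length max(S) = 8), so the sequence is purely periodic with period 13.

13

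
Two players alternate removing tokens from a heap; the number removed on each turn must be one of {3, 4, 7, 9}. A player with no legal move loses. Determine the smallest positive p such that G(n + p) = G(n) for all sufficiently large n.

12

G(0) = 0
G(1) = mex{} = 0
G(2) = mex{} = 0
G(3) = mex{0} = 1
G(4) = mex{0,0} = 1
G(5) = mex{0,0} = 1
G(6) = mex{1,0} = 2
G(7) = mex{1,1,0} = 2
G(8) = mex{1,1,0} = 2
G(9) = mex{2,1,0,0} = 3
G(10) = mex{2,2,1,0} = 3
G(11) = mex{2,2,1,0} = 3
G(12) = mex{3,2,1,1} = 0
G(13) = mex{3,3,2,1} = 0
G(14) = mex{3,3,2,1} = 0
G(15) = mex{0,3,2,2} = 1
G(16) = mex{0,0,3,2} = 1
G(17) = mex{0,0,3,2} = 1
G(18) = mex{1,0,3,3} = 2
G(19) = mex{1,1,0,3} = 2
G(20) = mex{1,1,0,3} = 2
G(21) = mex{2,1,0,0} = 3
G(22) = mex{2,2,1,0} = 3
G(23) = mex{2,2,1,0} = 3
G(24) = mex{3,2,1,1} = 0
G(25) = mex{3,3,2,1} = 0
G(n+12) = G(n) holds for n = 0,…,8 (a full window of length max(S) = 9), so the sequence is purely periodic with period 12.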